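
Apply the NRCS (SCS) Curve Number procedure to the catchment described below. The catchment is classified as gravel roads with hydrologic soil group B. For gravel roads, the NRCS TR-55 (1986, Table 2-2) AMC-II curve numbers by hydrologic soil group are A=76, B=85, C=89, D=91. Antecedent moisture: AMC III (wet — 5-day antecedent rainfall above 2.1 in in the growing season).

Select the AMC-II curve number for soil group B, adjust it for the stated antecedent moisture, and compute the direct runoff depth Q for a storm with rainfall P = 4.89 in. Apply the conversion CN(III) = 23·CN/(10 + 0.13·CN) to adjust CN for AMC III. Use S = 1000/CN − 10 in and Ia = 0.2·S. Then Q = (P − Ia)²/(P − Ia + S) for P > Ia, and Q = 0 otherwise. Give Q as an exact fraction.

NRCS table: gravel roads, soil group B → CN(II) = 85
Wet (AMC III): CN(III) = 23·85/(10 + 0.13·85) = 1955/(421/20) = 39100/421 ≈ 92.874
Retention S: 1000/CN − 10 with CN=92.874 → S = 300/391 ≈ 0.767 in
Ia = 0.2S: 0.2·0.767 = 0.153 in (exactly 60/391)
Excess rainfall: 4.890 − 0.153 = 4.737 in; P > Ia so Q > 0
Runoff Q = (P−Ia)²/(P−Ia+S) = (4.737)²/(4.737+0.767) = 3810963289/934920100 ≈ 4.076 in

Q = 3810963289/934920100 in ≈ 4.076 in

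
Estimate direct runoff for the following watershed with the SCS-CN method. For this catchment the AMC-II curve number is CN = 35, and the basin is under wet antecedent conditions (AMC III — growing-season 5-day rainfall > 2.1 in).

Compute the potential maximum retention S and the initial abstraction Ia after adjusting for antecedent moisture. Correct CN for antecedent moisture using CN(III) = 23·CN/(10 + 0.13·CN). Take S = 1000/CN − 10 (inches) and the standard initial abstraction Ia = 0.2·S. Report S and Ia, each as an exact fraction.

Wet (AMC III): CN(III) = 23·35/(10 + 0.13·35) = 805/(291/20) = 16100/291 ≈ 55.326
Retention S: 1000/CN − 10 with CN=55.326 → S = 1300/161 ≈ 8.075 in
Initial abstraction Ia = S/5 = (1300/161)/5 = 260/161 ≈ 1.615 in

S = 1300/161 in ≈ 8.075 in; Ia = 260/161 in ≈ 1.615 in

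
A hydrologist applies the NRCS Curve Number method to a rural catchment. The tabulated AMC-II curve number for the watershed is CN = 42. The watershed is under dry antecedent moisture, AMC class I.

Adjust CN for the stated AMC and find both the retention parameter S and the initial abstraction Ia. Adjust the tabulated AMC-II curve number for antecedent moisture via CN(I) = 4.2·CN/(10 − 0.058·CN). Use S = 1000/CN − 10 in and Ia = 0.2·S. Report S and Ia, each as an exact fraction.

S = 14500/441 in ≈ 32.880 in; Ia = 2900/441 in ≈ 6.576 in

CN(I) from CN(II)=42: (4.2·42)/(10 − 0.058·42) = 44100/1891 ≈ 23.321
Max retention: S = 1000/(44100/1891) − 10 = 14500/441 in (≈ 32.880 in)
Initial abstraction Ia = S/5 = (14500/441)/5 = 2900/441 ≈ 6.576 in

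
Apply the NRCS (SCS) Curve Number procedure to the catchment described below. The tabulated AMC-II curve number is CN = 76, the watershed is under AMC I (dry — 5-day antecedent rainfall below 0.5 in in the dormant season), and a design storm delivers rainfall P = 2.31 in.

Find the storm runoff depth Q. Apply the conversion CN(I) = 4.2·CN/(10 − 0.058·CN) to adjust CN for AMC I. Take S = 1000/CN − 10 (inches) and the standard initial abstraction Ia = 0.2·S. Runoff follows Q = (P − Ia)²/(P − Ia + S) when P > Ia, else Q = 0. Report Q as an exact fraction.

Q = 114982729/1472615900 in ≈ 0.078 in

Adjust CN=76 to AMC I: 4.2·76/(10 − 0.058·76) → (1596/5) ÷ (699/125) = 13300/233 ≈ 57.082
Retention S: 1000/CN − 10 with CN=57.082 → S = 1000/133 ≈ 7.519 in
Initial abstraction Ia = S/5 = (1000/133)/5 = 200/133 ≈ 1.504 in
Since P=2.310 > Ia=1.504: effective rainfall P−Ia = 10723/13300 in
Q = (10723/13300)²/((10723/13300) + 1000/133) = (114982729/176890000)/(110723/13300) = 114982729/1472615900 in ≈ 0.078 in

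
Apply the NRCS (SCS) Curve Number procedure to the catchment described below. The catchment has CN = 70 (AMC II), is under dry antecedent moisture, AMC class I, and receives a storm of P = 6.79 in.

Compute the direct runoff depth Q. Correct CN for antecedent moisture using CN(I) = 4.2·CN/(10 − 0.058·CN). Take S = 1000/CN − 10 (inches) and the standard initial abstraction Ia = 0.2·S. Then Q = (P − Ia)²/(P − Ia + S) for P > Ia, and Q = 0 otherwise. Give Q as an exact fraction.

Q = 541539441/359027900 in ≈ 1.508 in

Adjust CN=70 to AMC I: 4.2·70/(10 − 0.058·70) → 294 ÷ (297/50) = 4900/99 ≈ 49.495
S = 1000/(4900/99) − 10 = 500/49 in ≈ 10.204 in
Ia = 0.2·(500/49) = 100/49 in ≈ 2.041 in
P − Ia = 6.790 − 2.041 = 23271/4900 ≈ 4.749 in (> 0, runoff occurs)
Q = (23271/4900)²/((23271/4900) + 500/49) = (541539441/24010000)/(73271/4900) = 541539441/359027900 in ≈ 1.508 in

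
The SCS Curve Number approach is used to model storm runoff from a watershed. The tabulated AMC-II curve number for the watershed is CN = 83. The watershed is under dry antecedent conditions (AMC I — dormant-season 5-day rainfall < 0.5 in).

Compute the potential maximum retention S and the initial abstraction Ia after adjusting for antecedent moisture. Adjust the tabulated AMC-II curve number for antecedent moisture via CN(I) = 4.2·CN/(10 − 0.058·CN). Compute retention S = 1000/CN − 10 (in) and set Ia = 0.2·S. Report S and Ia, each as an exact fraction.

Dry (AMC I): CN(I) = 4.2·83/(10 − 0.058·83) = (1743/5)/(2593/500) = 174300/2593 ≈ 67.219
Retention S: 1000/CN − 10 with CN=67.219 → S = 8500/1743 ≈ 4.877 in
Initial abstraction Ia = S/5 = (8500/1743)/5 = 1700/1743 ≈ 0.975 in

S = 8500/1743 in ≈ 4.877 in; Ia = 1700/1743 in ≈ 0.975 in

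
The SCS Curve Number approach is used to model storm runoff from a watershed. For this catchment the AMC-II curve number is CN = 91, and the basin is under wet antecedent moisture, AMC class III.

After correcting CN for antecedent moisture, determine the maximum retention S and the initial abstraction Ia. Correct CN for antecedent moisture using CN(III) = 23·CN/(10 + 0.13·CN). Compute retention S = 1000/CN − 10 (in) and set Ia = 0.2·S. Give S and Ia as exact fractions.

S = 900/2093 in ≈ 0.430 in; Ia = 180/2093 in ≈ 0.086 in

Wet (AMC III): CN(III) = 23·91/(10 + 0.13·91) = 2093/(2183/100) = 209300/2183 ≈ 95.877
S = 1000/(209300/2183) − 10 = 900/2093 in ≈ 0.430 in
Ia = 0.2·(900/2093) = 180/2093 in ≈ 0.086 in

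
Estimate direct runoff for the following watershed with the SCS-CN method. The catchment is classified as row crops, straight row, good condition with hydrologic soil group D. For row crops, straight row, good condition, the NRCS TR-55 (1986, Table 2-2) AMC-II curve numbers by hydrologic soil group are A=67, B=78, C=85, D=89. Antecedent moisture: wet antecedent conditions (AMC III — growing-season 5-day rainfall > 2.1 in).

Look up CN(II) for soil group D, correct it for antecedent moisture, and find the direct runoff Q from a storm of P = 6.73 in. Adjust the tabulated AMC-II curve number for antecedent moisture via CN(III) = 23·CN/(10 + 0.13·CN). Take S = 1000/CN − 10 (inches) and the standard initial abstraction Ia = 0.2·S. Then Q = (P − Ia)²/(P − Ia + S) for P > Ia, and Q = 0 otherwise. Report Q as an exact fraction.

NRCS table: row crops, straight row, good condition, soil group D → CN(II) = 89
Adjust CN=89 to AMC III: 23·89/(10 + 0.13·89) → 2047 ÷ (2157/100) = 204700/2157 ≈ 94.900
Max retention: S = 1000/(204700/2157) − 10 = 1100/2047 in (≈ 0.537 in)
Ia = 0.2·(1100/2047) = 220/2047 in ≈ 0.107 in
P − Ia = 6.730 − 0.107 = 1355631/204700 ≈ 6.623 in (> 0, runoff occurs)
Runoff Q = (P−Ia)²/(P−Ia+S) = (6.623)²/(6.623+0.537) = 1837735408161/300014665700 ≈ 6.125 in

Q = 1837735408161/300014665700 in ≈ 6.125 in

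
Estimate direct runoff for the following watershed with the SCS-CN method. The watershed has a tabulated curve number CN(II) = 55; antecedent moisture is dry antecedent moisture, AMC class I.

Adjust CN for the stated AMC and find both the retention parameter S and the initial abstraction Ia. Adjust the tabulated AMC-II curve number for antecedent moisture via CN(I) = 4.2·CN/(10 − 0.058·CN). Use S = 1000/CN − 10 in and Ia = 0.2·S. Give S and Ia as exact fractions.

S = 1500/77 in ≈ 19.481 in; Ia = 300/77 in ≈ 3.896 in

CN(I) from CN(II)=55: (4.2·55)/(10 − 0.058·55) = 7700/227 ≈ 33.921
Max retention: S = 1000/(7700/227) − 10 = 1500/77 in (≈ 19.481 in)
Ia = 0.2·(1500/77) = 300/77 in ≈ 3.896 in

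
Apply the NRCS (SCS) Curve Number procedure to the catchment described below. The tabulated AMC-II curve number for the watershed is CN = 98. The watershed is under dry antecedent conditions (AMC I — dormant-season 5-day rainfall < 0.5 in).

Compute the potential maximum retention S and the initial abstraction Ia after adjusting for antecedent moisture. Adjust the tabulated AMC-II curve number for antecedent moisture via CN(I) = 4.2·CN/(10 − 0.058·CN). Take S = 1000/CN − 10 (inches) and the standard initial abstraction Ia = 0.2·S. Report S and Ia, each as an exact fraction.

Dry (AMC I): CN(I) = 4.2·98/(10 − 0.058·98) = (2058/5)/(1079/250) = 102900/1079 ≈ 95.366
Retention S: 1000/CN − 10 with CN=95.366 → S = 500/1029 ≈ 0.486 in
Ia = 0.2S: 0.2·0.486 = 0.097 in (exactly 100/1029)

S = 500/1029 in ≈ 0.486 in; Ia = 100/1029 in ≈ 0.097 in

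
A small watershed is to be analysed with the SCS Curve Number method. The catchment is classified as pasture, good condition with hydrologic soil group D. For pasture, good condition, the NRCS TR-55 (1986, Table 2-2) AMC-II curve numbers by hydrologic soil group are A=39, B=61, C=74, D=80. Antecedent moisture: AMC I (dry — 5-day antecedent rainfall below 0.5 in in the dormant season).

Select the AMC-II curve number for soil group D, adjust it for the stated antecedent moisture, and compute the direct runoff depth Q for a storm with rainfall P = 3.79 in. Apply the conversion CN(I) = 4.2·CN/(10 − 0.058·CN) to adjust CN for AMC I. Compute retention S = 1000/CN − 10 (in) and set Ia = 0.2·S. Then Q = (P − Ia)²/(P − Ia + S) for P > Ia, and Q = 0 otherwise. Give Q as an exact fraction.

Q = 29800681/37713900 in ≈ 0.790 in

NRCS table: pasture, good condition, soil group D → CN(II) = 80
Adjust CN=80 to AMC I: 4.2·80/(10 − 0.058·80) → 336 ÷ (134/25) = 4200/67 ≈ 62.687
Max retention: S = 1000/(4200/67) − 10 = 125/21 in (≈ 5.952 in)
Ia = 0.2·(125/21) = 25/21 in ≈ 1.190 in
P − Ia = 3.790 − 1.190 = 5459/2100 ≈ 2.600 in (> 0, runoff occurs)
Q = (5459/2100)²/((5459/2100) + 125/21) = (29800681/4410000)/(17959/2100) = 29800681/37713900 in ≈ 0.790 in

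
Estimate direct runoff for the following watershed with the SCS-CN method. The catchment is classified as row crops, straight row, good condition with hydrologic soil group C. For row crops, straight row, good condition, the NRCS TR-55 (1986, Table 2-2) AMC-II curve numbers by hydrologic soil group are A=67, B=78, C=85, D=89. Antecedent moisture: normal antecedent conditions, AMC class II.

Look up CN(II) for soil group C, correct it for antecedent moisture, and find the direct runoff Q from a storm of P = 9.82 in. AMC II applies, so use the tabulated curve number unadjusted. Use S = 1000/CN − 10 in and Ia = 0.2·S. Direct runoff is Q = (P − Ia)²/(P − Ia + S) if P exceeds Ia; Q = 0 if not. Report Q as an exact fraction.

NRCS table: row crops, straight row, good condition, soil group C → CN(II) = 85
CN(II) = 85; AMC II needs no correction.
S = 1000/85 − 10 = 30/17 in ≈ 1.765 in
Ia = 0.2S: 0.2·1.765 = 0.353 in (exactly 6/17)
P − Ia = 9.820 − 0.353 = 8047/850 ≈ 9.467 in (> 0, runoff occurs)
Q = (8047/850)²/((8047/850) + 30/17) = (64754209/722500)/(9547/850) = 64754209/8114950 in ≈ 7.980 in

Q = 64754209/8114950 in ≈ 7.980 in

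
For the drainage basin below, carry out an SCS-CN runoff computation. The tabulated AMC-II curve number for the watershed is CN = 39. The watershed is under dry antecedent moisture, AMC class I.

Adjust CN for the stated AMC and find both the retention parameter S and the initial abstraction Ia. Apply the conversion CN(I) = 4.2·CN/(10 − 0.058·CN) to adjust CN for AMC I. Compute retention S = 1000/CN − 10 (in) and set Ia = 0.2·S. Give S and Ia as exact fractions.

S = 30500/819 in ≈ 37.241 in; Ia = 6100/819 in ≈ 7.448 in

Adjust CN=39 to AMC I: 4.2·39/(10 − 0.058·39) → (819/5) ÷ (3869/500) = 81900/3869 ≈ 21.168
Max retention: S = 1000/(81900/3869) − 10 = 30500/819 in (≈ 37.241 in)
Ia = 0.2·(30500/819) = 6100/819 in ≈ 7.448 in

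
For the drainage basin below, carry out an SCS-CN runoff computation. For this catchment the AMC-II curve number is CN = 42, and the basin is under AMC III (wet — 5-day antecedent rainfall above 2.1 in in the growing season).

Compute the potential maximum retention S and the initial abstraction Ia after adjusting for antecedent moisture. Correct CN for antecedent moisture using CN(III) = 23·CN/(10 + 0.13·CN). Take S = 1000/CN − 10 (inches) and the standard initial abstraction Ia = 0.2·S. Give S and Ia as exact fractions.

CN(III) from CN(II)=42: (23·42)/(10 + 0.13·42) = 48300/773 ≈ 62.484
Retention S: 1000/CN − 10 with CN=62.484 → S = 2900/483 ≈ 6.004 in
Initial abstraction Ia = S/5 = (2900/483)/5 = 580/483 ≈ 1.201 in

S = 2900/483 in ≈ 6.004 in; Ia = 580/483 in ≈ 1.201 in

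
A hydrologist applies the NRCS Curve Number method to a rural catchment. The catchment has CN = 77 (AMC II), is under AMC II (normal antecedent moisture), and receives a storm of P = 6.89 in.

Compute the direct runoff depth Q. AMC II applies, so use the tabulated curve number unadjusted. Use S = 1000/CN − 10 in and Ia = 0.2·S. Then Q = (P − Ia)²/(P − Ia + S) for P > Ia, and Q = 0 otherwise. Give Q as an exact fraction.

AMC II — tabulated CN = 77 applies directly.
S = 1000/77 − 10 = 230/77 in ≈ 2.987 in
Initial abstraction Ia = S/5 = (230/77)/5 = 46/77 ≈ 0.597 in
Excess rainfall: 6.890 − 0.597 = 6.293 in; P > Ia so Q > 0
Runoff Q = (P−Ia)²/(P−Ia+S) = (6.293)²/(6.293+2.987) = 2347693209/550188100 ≈ 4.267 in

Q = 2347693209/550188100 in ≈ 4.267 in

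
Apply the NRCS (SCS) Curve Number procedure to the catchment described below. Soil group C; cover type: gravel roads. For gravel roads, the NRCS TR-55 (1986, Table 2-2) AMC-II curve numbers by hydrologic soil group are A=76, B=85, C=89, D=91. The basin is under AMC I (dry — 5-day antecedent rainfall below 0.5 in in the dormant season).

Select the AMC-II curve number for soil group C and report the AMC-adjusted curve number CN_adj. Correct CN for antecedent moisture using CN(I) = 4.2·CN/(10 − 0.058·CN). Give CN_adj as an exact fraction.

NRCS table: gravel roads, soil group C → CN(II) = 89
CN(I) from CN(II)=89: (4.2·89)/(10 − 0.058·89) = 186900/2419 ≈ 77.263

CN_adj = 186900/2419 ≈ 77.263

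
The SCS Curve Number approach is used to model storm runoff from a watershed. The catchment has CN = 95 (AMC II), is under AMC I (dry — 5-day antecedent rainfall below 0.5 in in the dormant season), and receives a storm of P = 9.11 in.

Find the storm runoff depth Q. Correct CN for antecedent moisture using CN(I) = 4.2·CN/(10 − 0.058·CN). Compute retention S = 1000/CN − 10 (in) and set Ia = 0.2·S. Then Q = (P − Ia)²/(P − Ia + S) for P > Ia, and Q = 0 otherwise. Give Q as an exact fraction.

Dry (AMC I): CN(I) = 4.2·95/(10 − 0.058·95) = 399/(449/100) = 39900/449 ≈ 88.864
Max retention: S = 1000/(39900/449) − 10 = 500/399 in (≈ 1.253 in)
Ia = 0.2S: 0.2·1.253 = 0.251 in (exactly 100/399)
P − Ia = 9.110 − 0.251 = 353489/39900 ≈ 8.859 in (> 0, runoff occurs)
Q = (353489/39900)²/((353489/39900) + 500/399) = (124954473121/1592010000)/(403489/39900) = 124954473121/16099211100 in ≈ 7.762 in

Q = 124954473121/16099211100 in ≈ 7.762 in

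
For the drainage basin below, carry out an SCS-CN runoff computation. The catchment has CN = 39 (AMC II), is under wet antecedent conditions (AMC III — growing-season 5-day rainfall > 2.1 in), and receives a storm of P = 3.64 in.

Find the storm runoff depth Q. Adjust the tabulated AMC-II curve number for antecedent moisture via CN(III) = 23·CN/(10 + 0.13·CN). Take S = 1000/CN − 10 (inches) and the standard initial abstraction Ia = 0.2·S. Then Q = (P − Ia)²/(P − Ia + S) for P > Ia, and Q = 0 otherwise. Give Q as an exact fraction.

Q = 2613970129/4566335475 in ≈ 0.572 in

CN(III) from CN(II)=39: (23·39)/(10 + 0.13·39) = 89700/1507 ≈ 59.522
S = 1000/(89700/1507) − 10 = 6100/897 in ≈ 6.800 in
Ia = 0.2·(6100/897) = 1220/897 in ≈ 1.360 in
Since P=3.640 > Ia=1.360: effective rainfall P−Ia = 51127/22425 in
Q = (51127/22425)²/((51127/22425) + 6100/897) = (2613970129/502880625)/(203627/22425) = 2613970129/4566335475 in ≈ 0.572 in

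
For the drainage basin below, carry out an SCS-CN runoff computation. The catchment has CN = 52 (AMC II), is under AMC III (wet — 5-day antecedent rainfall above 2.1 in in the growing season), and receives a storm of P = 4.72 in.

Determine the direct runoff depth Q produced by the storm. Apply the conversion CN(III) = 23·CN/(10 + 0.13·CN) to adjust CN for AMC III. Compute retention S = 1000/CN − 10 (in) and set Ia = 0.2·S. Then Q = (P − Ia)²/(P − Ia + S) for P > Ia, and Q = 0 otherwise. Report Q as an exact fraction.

Q = 428717762/221566475 in ≈ 1.935 in

Adjust CN=52 to AMC III: 23·52/(10 + 0.13·52) → 1196 ÷ (419/25) = 29900/419 ≈ 71.360
S = 1000/(29900/419) − 10 = 1200/299 in ≈ 4.013 in
Ia = 0.2·(1200/299) = 240/299 in ≈ 0.803 in
Since P=4.720 > Ia=0.803: effective rainfall P−Ia = 29282/7475 in
Q: (29282/7475)² ÷ (59282/7475) = 428717762/221566475 in (≈ 1.935 in)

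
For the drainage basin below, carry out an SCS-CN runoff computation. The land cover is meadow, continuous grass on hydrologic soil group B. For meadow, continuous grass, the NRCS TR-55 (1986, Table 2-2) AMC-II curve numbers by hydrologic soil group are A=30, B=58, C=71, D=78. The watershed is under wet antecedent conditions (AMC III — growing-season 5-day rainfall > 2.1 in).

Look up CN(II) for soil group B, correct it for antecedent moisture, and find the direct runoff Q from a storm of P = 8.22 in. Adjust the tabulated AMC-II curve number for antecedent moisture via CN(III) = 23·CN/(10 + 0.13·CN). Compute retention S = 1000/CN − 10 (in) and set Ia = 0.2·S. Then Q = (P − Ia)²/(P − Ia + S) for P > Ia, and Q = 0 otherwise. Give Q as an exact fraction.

NRCS table: meadow, continuous grass, soil group B → CN(II) = 58
CN(III) from CN(II)=58: (23·58)/(10 + 0.13·58) = 66700/877 ≈ 76.055
Retention S: 1000/CN − 10 with CN=76.055 → S = 2100/667 ≈ 3.148 in
Ia = 0.2S: 0.2·3.148 = 0.630 in (exactly 420/667)
P − Ia = 8.220 − 0.630 = 253137/33350 ≈ 7.590 in (> 0, runoff occurs)
Q: (253137/33350)² ÷ (358137/33350) = 7119815641/1327096550 in (≈ 5.365 in)

Q = 7119815641/1327096550 in ≈ 5.365 in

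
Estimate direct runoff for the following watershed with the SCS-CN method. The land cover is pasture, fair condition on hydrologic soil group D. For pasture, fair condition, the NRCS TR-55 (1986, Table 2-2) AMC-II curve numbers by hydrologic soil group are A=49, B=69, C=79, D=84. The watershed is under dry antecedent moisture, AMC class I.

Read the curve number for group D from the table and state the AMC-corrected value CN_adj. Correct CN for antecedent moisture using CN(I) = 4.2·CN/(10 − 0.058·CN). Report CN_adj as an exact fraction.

CN_adj = 44100/641 ≈ 68.799

NRCS table: pasture, fair condition, soil group D → CN(II) = 84
Adjust CN=84 to AMC I: 4.2·84/(10 − 0.058·84) → (1764/5) ÷ (641/125) = 44100/641 ≈ 68.799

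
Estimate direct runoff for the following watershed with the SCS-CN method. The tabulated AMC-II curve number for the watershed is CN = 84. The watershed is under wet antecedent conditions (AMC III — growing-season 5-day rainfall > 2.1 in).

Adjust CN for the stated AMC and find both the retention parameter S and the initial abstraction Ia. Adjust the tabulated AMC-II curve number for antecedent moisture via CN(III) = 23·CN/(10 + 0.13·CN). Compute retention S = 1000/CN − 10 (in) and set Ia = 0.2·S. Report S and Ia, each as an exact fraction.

S = 400/483 in ≈ 0.828 in; Ia = 80/483 in ≈ 0.166 in

Adjust CN=84 to AMC III: 23·84/(10 + 0.13·84) → 1932 ÷ (523/25) = 48300/523 ≈ 92.352
Retention S: 1000/CN − 10 with CN=92.352 → S = 400/483 ≈ 0.828 in
Initial abstraction Ia = S/5 = (400/483)/5 = 80/483 ≈ 0.166 in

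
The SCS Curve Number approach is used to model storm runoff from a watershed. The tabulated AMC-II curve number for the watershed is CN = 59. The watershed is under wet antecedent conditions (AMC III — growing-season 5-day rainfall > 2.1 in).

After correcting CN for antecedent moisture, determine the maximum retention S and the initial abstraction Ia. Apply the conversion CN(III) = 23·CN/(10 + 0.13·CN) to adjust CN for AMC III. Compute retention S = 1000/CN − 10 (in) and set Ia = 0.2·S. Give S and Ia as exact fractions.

S = 4100/1357 in ≈ 3.021 in; Ia = 820/1357 in ≈ 0.604 in

Adjust CN=59 to AMC III: 23·59/(10 + 0.13·59) → 1357 ÷ (1767/100) = 135700/1767 ≈ 76.797
Max retention: S = 1000/(135700/1767) − 10 = 4100/1357 in (≈ 3.021 in)
Ia = 0.2·(4100/1357) = 820/1357 in ≈ 0.604 in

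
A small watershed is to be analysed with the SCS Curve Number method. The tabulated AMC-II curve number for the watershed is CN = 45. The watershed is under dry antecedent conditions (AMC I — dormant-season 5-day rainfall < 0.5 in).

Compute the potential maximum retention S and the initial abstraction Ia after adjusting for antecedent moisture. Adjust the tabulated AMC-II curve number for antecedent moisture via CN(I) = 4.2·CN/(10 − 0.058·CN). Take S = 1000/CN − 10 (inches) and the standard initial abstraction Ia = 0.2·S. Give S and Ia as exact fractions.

S = 5500/189 in ≈ 29.101 in; Ia = 1100/189 in ≈ 5.820 in

Dry (AMC I): CN(I) = 4.2·45/(10 − 0.058·45) = 189/(739/100) = 18900/739 ≈ 25.575
S = 1000/(18900/739) − 10 = 5500/189 in ≈ 29.101 in
Ia = 0.2S: 0.2·29.101 = 5.820 in (exactly 1100/189)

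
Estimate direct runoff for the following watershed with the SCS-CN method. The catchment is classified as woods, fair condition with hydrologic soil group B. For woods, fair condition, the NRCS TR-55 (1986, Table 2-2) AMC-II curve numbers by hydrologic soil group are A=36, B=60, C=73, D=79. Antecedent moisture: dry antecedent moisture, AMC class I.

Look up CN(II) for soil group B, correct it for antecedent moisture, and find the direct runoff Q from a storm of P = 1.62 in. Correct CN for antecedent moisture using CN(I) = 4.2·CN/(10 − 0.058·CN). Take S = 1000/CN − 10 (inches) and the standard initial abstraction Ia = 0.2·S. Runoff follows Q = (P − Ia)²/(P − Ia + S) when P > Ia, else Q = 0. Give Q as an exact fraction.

Q = 0 in ≈ 0.000 in

NRCS table: woods, fair condition, soil group B → CN(II) = 60
Dry (AMC I): CN(I) = 4.2·60/(10 − 0.058·60) = 252/(163/25) = 6300/163 ≈ 38.650
Max retention: S = 1000/(6300/163) − 10 = 1000/63 in (≈ 15.873 in)
Ia = 0.2·(1000/63) = 200/63 in ≈ 3.175 in
P = 1.620 ≤ Ia = 3.175 in: entire storm abstracted, Q = 0.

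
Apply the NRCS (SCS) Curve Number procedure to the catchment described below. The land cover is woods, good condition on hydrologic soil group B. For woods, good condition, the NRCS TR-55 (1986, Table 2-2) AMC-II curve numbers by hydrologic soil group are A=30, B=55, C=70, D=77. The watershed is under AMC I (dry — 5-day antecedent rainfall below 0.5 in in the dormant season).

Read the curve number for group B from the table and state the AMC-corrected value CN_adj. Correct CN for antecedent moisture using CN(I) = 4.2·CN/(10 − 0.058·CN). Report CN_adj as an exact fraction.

NRCS table: woods, good condition, soil group B → CN(II) = 55
CN(I) from CN(II)=55: (4.2·55)/(10 − 0.058·55) = 7700/227 ≈ 33.921

CN_adj = 7700/227 ≈ 33.921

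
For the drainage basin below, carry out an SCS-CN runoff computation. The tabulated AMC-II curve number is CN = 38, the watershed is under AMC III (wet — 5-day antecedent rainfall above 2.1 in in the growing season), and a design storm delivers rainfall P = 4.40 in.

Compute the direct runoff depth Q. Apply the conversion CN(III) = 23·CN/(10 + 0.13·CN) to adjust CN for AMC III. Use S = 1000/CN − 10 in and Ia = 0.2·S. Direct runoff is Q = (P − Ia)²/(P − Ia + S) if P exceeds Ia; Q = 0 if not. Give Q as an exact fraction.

Adjust CN=38 to AMC III: 23·38/(10 + 0.13·38) → 874 ÷ (747/50) = 43700/747 ≈ 58.501
Max retention: S = 1000/(43700/747) − 10 = 3100/437 in (≈ 7.094 in)
Ia = 0.2S: 0.2·7.094 = 1.419 in (exactly 620/437)
Excess rainfall: 4.400 − 1.419 = 2.981 in; P > Ia so Q > 0
Q = (6514/2185)²/((6514/2185) + 3100/437) = (42432196/4774225)/(22014/2185) = 21216098/24050295 in ≈ 0.882 in

Q = 21216098/24050295 in ≈ 0.882 in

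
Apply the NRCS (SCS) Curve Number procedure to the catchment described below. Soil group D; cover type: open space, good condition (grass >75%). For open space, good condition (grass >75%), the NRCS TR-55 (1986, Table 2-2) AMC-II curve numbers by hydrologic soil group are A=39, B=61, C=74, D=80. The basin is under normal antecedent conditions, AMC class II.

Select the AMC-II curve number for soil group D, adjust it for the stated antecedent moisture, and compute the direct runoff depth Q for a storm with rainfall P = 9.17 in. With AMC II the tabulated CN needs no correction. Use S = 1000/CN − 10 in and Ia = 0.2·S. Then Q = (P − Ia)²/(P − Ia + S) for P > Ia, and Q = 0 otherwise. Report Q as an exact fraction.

Q = 751689/111700 in ≈ 6.730 in

NRCS table: open space, good condition (grass >75%), soil group D → CN(II) = 80
Average conditions: CN = 80 (no AMC adjustment).
Max retention: S = 1000/80 − 10 = 5/2 in (≈ 2.500 in)
Initial abstraction Ia = S/5 = (5/2)/5 = 1/2 ≈ 0.500 in
P − Ia = 9.170 − 0.500 = 867/100 ≈ 8.670 in (> 0, runoff occurs)
Q: (867/100)² ÷ (1117/100) = 751689/111700 in (≈ 6.730 in)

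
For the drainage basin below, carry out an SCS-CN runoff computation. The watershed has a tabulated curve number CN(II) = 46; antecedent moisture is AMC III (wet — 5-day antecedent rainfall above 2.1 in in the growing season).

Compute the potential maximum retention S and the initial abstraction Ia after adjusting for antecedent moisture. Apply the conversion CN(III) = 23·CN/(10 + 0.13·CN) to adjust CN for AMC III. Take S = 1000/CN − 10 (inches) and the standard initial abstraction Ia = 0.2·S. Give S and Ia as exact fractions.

Adjust CN=46 to AMC III: 23·46/(10 + 0.13·46) → 1058 ÷ (799/50) = 52900/799 ≈ 66.208
Max retention: S = 1000/(52900/799) − 10 = 2700/529 in (≈ 5.104 in)
Initial abstraction Ia = S/5 = (2700/529)/5 = 540/529 ≈ 1.021 in

S = 2700/529 in ≈ 5.104 in; Ia = 540/529 in ≈ 1.021 in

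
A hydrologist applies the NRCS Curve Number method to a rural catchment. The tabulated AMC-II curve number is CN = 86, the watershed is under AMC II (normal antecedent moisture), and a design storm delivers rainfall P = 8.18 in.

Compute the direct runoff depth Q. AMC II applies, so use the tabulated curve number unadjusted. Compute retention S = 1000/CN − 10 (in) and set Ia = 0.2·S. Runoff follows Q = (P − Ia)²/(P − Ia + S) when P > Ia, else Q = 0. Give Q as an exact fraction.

CN(II) = 86; AMC II needs no correction.
Retention S: 1000/CN − 10 with CN=86.000 → S = 70/43 ≈ 1.628 in
Ia = 0.2·(70/43) = 14/43 in ≈ 0.326 in
Excess rainfall: 8.180 − 0.326 = 7.854 in; P > Ia so Q > 0
Q = (16887/2150)²/((16887/2150) + 70/43) = (285170769/4622500)/(20387/2150) = 285170769/43832050 in ≈ 6.506 in

Q = 285170769/43832050 in ≈ 6.506 in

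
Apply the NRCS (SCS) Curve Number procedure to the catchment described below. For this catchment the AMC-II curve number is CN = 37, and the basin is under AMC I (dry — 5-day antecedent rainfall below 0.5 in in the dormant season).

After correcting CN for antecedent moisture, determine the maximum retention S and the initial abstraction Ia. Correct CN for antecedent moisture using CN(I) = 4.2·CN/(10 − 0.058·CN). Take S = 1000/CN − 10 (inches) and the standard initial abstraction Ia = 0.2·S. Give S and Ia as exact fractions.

S = 1500/37 in ≈ 40.541 in; Ia = 300/37 in ≈ 8.108 in

Adjust CN=37 to AMC I: 4.2·37/(10 − 0.058·37) → (777/5) ÷ (3927/500) = 3700/187 ≈ 19.786
S = 1000/(3700/187) − 10 = 1500/37 in ≈ 40.541 in
Initial abstraction Ia = S/5 = (1500/37)/5 = 300/37 ≈ 8.108 in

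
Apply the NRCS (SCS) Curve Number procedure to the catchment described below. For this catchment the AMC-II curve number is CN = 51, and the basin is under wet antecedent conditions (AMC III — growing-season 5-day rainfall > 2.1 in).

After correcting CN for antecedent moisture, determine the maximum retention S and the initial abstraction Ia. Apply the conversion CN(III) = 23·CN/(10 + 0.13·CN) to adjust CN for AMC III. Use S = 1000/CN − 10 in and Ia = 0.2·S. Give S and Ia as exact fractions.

S = 4900/1173 in ≈ 4.177 in; Ia = 980/1173 in ≈ 0.835 in

CN(III) from CN(II)=51: (23·51)/(10 + 0.13·51) = 117300/1663 ≈ 70.535
Max retention: S = 1000/(117300/1663) − 10 = 4900/1173 in (≈ 4.177 in)
Ia = 0.2S: 0.2·4.177 = 0.835 in (exactly 980/1173)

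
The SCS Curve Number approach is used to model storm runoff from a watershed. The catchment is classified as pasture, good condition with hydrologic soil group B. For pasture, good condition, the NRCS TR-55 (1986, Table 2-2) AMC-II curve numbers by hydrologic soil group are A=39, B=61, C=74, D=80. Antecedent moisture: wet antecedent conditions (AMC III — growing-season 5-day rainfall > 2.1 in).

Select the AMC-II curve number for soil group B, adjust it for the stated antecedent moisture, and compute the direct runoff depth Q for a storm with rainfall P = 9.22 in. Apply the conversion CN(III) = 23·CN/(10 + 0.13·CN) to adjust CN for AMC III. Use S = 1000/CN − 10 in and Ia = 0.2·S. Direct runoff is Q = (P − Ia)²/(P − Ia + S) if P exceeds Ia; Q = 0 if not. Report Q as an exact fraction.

NRCS table: pasture, good condition, soil group B → CN(II) = 61
Wet (AMC III): CN(III) = 23·61/(10 + 0.13·61) = 1403/(1793/100) = 140300/1793 ≈ 78.249
S = 1000/(140300/1793) − 10 = 3900/1403 in ≈ 2.780 in
Initial abstraction Ia = S/5 = (3900/1403)/5 = 780/1403 ≈ 0.556 in
P − Ia = 9.220 − 0.556 = 607783/70150 ≈ 8.664 in (> 0, runoff occurs)
Q: (607783/70150)² ÷ (802783/70150) = 369400175089/56315227450 in (≈ 6.560 in)

Q = 369400175089/56315227450 in ≈ 6.560 in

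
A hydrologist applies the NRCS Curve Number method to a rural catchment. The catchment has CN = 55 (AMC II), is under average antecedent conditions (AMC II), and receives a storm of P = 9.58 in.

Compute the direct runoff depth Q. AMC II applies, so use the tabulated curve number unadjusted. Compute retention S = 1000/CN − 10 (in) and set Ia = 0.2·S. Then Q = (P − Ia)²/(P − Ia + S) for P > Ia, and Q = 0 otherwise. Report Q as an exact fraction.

CN(II) = 55; AMC II needs no correction.
Retention S: 1000/CN − 10 with CN=55.000 → S = 90/11 ≈ 8.182 in
Ia = 0.2·(90/11) = 18/11 in ≈ 1.636 in
Since P=9.580 > Ia=1.636: effective rainfall P−Ia = 4369/550 in
Runoff Q = (P−Ia)²/(P−Ia+S) = (7.944)²/(7.944+8.182) = 19088161/4877950 ≈ 3.913 in

Q = 19088161/4877950 in ≈ 3.913 in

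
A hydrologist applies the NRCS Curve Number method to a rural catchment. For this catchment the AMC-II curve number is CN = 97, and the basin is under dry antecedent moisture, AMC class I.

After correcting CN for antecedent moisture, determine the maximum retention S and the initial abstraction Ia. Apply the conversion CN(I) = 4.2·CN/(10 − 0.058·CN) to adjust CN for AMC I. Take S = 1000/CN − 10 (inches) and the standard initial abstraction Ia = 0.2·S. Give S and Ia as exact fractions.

S = 500/679 in ≈ 0.736 in; Ia = 100/679 in ≈ 0.147 in

Adjust CN=97 to AMC I: 4.2·97/(10 − 0.058·97) → (2037/5) ÷ (2187/500) = 67900/729 ≈ 93.141
S = 1000/(67900/729) − 10 = 500/679 in ≈ 0.736 in
Ia = 0.2·(500/679) = 100/679 in ≈ 0.147 in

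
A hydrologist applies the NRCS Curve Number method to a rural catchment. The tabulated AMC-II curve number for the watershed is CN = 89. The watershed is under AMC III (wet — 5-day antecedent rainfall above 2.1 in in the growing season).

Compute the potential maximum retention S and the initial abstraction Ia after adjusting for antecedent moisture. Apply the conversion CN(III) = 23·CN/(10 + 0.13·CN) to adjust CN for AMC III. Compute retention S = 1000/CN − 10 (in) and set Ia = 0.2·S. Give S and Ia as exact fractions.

Wet (AMC III): CN(III) = 23·89/(10 + 0.13·89) = 2047/(2157/100) = 204700/2157 ≈ 94.900
Max retention: S = 1000/(204700/2157) − 10 = 1100/2047 in (≈ 0.537 in)
Initial abstraction Ia = S/5 = (1100/2047)/5 = 220/2047 ≈ 0.107 in

S = 1100/2047 in ≈ 0.537 in; Ia = 220/2047 in ≈ 0.107 in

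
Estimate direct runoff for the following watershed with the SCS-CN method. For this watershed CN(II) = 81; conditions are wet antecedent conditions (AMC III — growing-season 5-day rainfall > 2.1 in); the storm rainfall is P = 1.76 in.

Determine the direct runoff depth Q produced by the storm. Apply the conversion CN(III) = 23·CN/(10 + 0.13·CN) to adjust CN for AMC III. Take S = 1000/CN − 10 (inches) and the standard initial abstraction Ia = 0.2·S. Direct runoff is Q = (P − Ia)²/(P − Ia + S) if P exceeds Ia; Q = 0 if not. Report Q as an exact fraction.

Wet (AMC III): CN(III) = 23·81/(10 + 0.13·81) = 1863/(2053/100) = 186300/2053 ≈ 90.745
Max retention: S = 1000/(186300/2053) − 10 = 1900/1863 in (≈ 1.020 in)
Ia = 0.2·(1900/1863) = 380/1863 in ≈ 0.204 in
P − Ia = 1.760 − 0.204 = 72472/46575 ≈ 1.556 in (> 0, runoff occurs)
Q: (72472/46575)² ÷ (119972/46575) = 1313047696/1396923975 in (≈ 0.940 in)

Q = 1313047696/1396923975 in ≈ 0.940 in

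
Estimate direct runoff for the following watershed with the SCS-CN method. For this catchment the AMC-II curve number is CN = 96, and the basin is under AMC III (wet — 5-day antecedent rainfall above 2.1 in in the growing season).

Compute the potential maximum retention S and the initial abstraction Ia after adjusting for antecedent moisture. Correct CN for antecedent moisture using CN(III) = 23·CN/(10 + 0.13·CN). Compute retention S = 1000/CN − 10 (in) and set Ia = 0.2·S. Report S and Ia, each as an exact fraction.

S = 25/138 in ≈ 0.181 in; Ia = 5/138 in ≈ 0.036 in

CN(III) from CN(II)=96: (23·96)/(10 + 0.13·96) = 27600/281 ≈ 98.221
S = 1000/(27600/281) − 10 = 25/138 in ≈ 0.181 in
Ia = 0.2·(25/138) = 5/138 in ≈ 0.036 in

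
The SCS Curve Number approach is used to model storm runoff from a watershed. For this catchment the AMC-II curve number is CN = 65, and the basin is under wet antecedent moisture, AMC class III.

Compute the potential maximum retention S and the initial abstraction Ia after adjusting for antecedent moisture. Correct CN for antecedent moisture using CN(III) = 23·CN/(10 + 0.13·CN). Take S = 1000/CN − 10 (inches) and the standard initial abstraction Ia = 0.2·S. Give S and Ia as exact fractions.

S = 700/299 in ≈ 2.341 in; Ia = 140/299 in ≈ 0.468 in

Wet (AMC III): CN(III) = 23·65/(10 + 0.13·65) = 1495/(369/20) = 29900/369 ≈ 81.030
Max retention: S = 1000/(29900/369) − 10 = 700/299 in (≈ 2.341 in)
Ia = 0.2S: 0.2·2.341 = 0.468 in (exactly 140/299)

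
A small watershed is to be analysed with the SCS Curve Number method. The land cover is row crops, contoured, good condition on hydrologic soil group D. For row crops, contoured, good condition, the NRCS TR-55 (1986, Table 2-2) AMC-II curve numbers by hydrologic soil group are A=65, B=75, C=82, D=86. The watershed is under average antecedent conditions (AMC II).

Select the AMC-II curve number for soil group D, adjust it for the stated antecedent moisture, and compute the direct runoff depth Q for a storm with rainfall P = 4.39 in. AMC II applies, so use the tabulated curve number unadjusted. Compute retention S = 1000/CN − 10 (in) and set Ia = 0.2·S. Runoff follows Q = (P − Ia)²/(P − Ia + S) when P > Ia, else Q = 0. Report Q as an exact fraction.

NRCS table: row crops, contoured, good condition, soil group D → CN(II) = 86
AMC II — tabulated CN = 86 applies directly.
Retention S: 1000/CN − 10 with CN=86.000 → S = 70/43 ≈ 1.628 in
Initial abstraction Ia = S/5 = (70/43)/5 = 14/43 ≈ 0.326 in
P − Ia = 4.390 − 0.326 = 17477/4300 ≈ 4.064 in (> 0, runoff occurs)
Q: (17477/4300)² ÷ (24477/4300) = 305445529/105251100 in (≈ 2.902 in)

Q = 305445529/105251100 in ≈ 2.902 in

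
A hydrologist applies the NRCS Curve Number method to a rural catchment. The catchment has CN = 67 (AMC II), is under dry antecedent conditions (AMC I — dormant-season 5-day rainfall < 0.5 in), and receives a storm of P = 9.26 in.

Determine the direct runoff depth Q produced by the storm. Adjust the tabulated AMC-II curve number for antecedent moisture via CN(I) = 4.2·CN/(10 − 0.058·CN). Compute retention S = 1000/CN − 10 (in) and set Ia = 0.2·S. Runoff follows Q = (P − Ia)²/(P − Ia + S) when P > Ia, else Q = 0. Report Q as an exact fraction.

Q = 26291649609/10251097150 in ≈ 2.565 in

Dry (AMC I): CN(I) = 4.2·67/(10 − 0.058·67) = (1407/5)/(3057/500) = 46900/1019 ≈ 46.026
Max retention: S = 1000/(46900/1019) − 10 = 5500/469 in (≈ 11.727 in)
Ia = 0.2·(5500/469) = 1100/469 in ≈ 2.345 in
Since P=9.260 > Ia=2.345: effective rainfall P−Ia = 162147/23450 in
Runoff Q = (P−Ia)²/(P−Ia+S) = (6.915)²/(6.915+11.727) = 26291649609/10251097150 ≈ 2.565 in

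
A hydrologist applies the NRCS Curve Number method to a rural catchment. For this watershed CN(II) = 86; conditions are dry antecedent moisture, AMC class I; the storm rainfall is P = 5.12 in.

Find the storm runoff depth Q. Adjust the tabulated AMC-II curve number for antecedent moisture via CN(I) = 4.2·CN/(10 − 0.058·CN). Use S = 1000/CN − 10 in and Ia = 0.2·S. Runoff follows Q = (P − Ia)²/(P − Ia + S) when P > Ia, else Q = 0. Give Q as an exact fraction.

Q = 12271009/5343825 in ≈ 2.296 in

Dry (AMC I): CN(I) = 4.2·86/(10 − 0.058·86) = (1806/5)/(1253/250) = 12900/179 ≈ 72.067
Max retention: S = 1000/(12900/179) − 10 = 500/129 in (≈ 3.876 in)
Initial abstraction Ia = S/5 = (500/129)/5 = 100/129 ≈ 0.775 in
Excess rainfall: 5.120 − 0.775 = 4.345 in; P > Ia so Q > 0
Q: (14012/3225)² ÷ (26512/3225) = 12271009/5343825 in (≈ 2.296 in)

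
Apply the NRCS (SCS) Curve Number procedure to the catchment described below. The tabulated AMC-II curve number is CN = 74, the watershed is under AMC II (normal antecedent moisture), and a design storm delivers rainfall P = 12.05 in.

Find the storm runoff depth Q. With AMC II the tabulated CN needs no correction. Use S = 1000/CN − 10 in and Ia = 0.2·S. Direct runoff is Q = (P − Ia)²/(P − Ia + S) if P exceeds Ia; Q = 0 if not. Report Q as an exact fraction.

CN(II) = 74; AMC II needs no correction.
Max retention: S = 1000/74 − 10 = 130/37 in (≈ 3.514 in)
Initial abstraction Ia = S/5 = (130/37)/5 = 26/37 ≈ 0.703 in
Excess rainfall: 12.050 − 0.703 = 11.347 in; P > Ia so Q > 0
Runoff Q = (P−Ia)²/(P−Ia+S) = (11.347)²/(11.347+3.514) = 70509609/8137780 ≈ 8.664 in

Q = 70509609/8137780 in ≈ 8.664 in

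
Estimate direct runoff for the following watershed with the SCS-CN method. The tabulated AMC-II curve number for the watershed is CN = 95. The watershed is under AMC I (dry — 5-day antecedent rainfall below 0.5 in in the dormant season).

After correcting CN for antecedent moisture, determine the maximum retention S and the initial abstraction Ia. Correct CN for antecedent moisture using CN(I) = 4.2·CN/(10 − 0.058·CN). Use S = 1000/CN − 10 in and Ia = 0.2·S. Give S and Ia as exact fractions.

Dry (AMC I): CN(I) = 4.2·95/(10 − 0.058·95) = 399/(449/100) = 39900/449 ≈ 88.864
Retention S: 1000/CN − 10 with CN=88.864 → S = 500/399 ≈ 1.253 in
Ia = 0.2·(500/399) = 100/399 in ≈ 0.251 in

S = 500/399 in ≈ 1.253 in; Ia = 100/399 in ≈ 0.251 in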